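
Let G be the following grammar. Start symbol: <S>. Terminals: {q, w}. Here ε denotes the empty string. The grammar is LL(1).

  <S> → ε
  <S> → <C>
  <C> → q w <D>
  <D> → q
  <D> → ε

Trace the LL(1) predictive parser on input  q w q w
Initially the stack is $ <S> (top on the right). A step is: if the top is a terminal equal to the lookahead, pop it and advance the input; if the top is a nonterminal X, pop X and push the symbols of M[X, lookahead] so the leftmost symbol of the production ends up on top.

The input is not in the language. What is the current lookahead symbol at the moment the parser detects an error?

w

     Stack      Input      Action
  1  $ <S>      q w q w $  expand <S> → <C>
  2  $ <C>      q w q w $  expand <C> → q w <D>
  3  $ <D> w q  q w q w $  match q
  4  $ <D> w    w q w $    match w
  5  $ <D>      q w $      expand <D> → q
  6  $ q        q w $      match q
  7  $          w $        error: stack empty but input remains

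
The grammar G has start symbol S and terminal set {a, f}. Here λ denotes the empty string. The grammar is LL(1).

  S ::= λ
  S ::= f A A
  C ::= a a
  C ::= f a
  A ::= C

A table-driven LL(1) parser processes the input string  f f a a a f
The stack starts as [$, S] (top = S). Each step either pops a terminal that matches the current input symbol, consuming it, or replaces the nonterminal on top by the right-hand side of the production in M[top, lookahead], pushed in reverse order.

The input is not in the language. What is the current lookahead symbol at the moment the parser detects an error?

f

step 1: stack=$ S  input=f f a a a f $  — expand S ::= f A A
step 2: stack=$ A A f  input=f f a a a f $  — match f
step 3: stack=$ A A  input=f a a a f $  — expand A ::= C
step 4: stack=$ A C  input=f a a a f $  — expand C ::= f a
step 5: stack=$ A a f  input=f a a a f $  — match f
step 6: stack=$ A a  input=a a a f $  — match a
step 7: stack=$ A  input=a a f $  — expand A ::= C
step 8: stack=$ C  input=a a f $  — expand C ::= a a
step 9: stack=$ a a  input=a a f $  — match a
step 10: stack=$ a  input=a f $  — match a
step 11: stack=$  input=f $  — error: stack empty but input remains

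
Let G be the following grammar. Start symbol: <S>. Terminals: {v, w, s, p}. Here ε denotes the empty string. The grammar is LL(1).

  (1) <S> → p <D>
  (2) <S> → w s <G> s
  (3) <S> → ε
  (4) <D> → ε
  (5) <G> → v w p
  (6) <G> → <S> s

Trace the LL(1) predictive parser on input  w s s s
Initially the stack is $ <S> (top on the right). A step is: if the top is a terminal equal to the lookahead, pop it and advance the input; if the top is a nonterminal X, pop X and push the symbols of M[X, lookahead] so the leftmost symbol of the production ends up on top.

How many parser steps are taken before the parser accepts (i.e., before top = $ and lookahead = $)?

     Stack        Input      Action
  1  $ <S>        w s s s $  expand <S> → w s <G> s
  2  $ s <G> s w  w s s s $  match w
  3  $ s <G> s    s s s $    match s
  4  $ s <G>      s s $      expand <G> → <S> s
  5  $ s s <S>    s s $      expand <S> → ε
  6  $ s s        s s $      match s
  7  $ s          s $        match s
Accept reached after 7 steps.

7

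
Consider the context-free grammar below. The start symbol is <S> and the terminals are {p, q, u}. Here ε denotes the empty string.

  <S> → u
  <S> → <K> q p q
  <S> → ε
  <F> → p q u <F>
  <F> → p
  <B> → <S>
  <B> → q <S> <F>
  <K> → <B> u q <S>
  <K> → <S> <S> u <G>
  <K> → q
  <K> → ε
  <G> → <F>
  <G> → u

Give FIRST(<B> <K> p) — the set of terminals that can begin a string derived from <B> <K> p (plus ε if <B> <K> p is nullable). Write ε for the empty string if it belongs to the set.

FIRST(<F>): from <F>→p q u <F> we get {p}; from <F>→p we get {p}. So FIRST(<F>) = {p}.
FIRST(<G>): from <G>→<F> we get {p}; from <G>→u we get {u}. So FIRST(<G>) = {p, u}.
FIRST(<S>): from <S>→u we get {u}; from <S>→<K> q p q we get {q, u}; from <S>→ε we get {ε}. So FIRST(<S>) = {ε, q, u}.
FIRST(<B>): from <B>→<S> we get {ε, q, u}; from <B>→q <S> <F> we get {q}. So FIRST(<B>) = {ε, q, u}.
FIRST(<K>): from <K>→<B> u q <S> we get {q, u}; from <K>→<S> <S> u <G> we get {q, u}; from <K>→q we get {q}; from <K>→ε we get {ε}. So FIRST(<K>) = {ε, q, u}.
FIRST(<B> <K> p): take FIRST of each symbol in turn, carrying on past any symbol whose FIRST contains ε; result {p, q, u}.

{p, q, u}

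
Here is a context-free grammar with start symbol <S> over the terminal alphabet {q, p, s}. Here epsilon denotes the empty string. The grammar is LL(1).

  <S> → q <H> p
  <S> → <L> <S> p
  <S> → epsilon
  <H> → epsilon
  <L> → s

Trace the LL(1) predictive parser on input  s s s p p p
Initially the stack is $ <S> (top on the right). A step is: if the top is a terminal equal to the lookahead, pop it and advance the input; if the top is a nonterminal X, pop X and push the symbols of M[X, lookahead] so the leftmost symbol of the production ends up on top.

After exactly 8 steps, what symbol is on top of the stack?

     Stack            Input          Action
  1  $ <S>            s s s p p p $  expand <S> → <L> <S> p
  2  $ p <S> <L>      s s s p p p $  expand <L> → s
  3  $ p <S> s        s s s p p p $  match s
  4  $ p <S>          s s p p p $    expand <S> → <L> <S> p
  5  $ p p <S> <L>    s s p p p $    expand <L> → s
  6  $ p p <S> s      s s p p p $    match s
  7  $ p p <S>        s p p p $      expand <S> → <L> <S> p
  8  $ p p p <S> <L>  s p p p $      expand <L> → s
Stack after step 8: $ p p p <S> s (top = s).

s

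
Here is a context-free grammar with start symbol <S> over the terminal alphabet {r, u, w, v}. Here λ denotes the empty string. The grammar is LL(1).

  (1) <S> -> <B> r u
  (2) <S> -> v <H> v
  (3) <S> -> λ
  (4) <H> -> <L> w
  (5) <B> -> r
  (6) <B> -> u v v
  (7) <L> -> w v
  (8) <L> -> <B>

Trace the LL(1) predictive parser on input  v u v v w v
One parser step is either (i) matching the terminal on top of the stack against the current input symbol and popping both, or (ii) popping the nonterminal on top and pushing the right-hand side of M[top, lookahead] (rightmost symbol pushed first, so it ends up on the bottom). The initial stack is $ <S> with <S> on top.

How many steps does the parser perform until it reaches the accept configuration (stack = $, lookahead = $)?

10

step 1: stack=$ <S>  input=v u v v w v $  — expand <S> -> v <H> v
step 2: stack=$ v <H> v  input=v u v v w v $  — match v
step 3: stack=$ v <H>  input=u v v w v $  — expand <H> -> <L> w
step 4: stack=$ v w <L>  input=u v v w v $  — expand <L> -> <B>
step 5: stack=$ v w <B>  input=u v v w v $  — expand <B> -> u v v
step 6: stack=$ v w v v u  input=u v v w v $  — match u
step 7: stack=$ v w v v  input=v v w v $  — match v
step 8: stack=$ v w v  input=v w v $  — match v
step 9: stack=$ v w  input=w v $  — match w
step 10: stack=$ v  input=v $  — match v
Accept reached after 10 steps.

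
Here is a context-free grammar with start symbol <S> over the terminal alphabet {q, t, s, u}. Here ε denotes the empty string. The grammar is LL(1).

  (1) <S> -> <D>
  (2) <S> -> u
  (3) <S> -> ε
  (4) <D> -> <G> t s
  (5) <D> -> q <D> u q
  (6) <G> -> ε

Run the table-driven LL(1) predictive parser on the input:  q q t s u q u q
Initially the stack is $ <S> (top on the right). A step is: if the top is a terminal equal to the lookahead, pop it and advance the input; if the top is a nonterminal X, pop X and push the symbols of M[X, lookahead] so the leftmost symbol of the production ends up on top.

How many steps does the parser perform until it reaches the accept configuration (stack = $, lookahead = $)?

13

step 1: stack=$ <S>  input=q q t s u q u q $  — expand <S> -> <D>
step 2: stack=$ <D>  input=q q t s u q u q $  — expand <D> -> q <D> u q
step 3: stack=$ q u <D> q  input=q q t s u q u q $  — match q
step 4: stack=$ q u <D>  input=q t s u q u q $  — expand <D> -> q <D> u q
step 5: stack=$ q u q u <D> q  input=q t s u q u q $  — match q
step 6: stack=$ q u q u <D>  input=t s u q u q $  — expand <D> -> <G> t s
step 7: stack=$ q u q u s t <G>  input=t s u q u q $  — expand <G> -> ε
step 8: stack=$ q u q u s t  input=t s u q u q $  — match t
step 9: stack=$ q u q u s  input=s u q u q $  — match s
step 10: stack=$ q u q u  input=u q u q $  — match u
step 11: stack=$ q u q  input=q u q $  — match q
step 12: stack=$ q u  input=u q $  — match u
step 13: stack=$ q  input=q $  — match q
Accept reached after 13 steps.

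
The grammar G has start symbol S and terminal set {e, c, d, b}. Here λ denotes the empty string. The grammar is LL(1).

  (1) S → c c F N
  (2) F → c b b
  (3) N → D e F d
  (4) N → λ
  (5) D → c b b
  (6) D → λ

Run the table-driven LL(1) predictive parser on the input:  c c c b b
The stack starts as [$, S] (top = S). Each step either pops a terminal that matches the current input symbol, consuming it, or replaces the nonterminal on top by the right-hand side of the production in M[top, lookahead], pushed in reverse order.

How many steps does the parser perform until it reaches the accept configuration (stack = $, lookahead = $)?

step 1: stack=$ S  input=c c c b b $  — expand S → c c F N
step 2: stack=$ N F c c  input=c c c b b $  — match c
step 3: stack=$ N F c  input=c c b b $  — match c
step 4: stack=$ N F  input=c b b $  — expand F → c b b
step 5: stack=$ N b b c  input=c b b $  — match c
step 6: stack=$ N b b  input=b b $  — match b
step 7: stack=$ N b  input=b $  — match b
step 8: stack=$ N  input=$  — expand N → λ
Accept reached after 8 steps.

8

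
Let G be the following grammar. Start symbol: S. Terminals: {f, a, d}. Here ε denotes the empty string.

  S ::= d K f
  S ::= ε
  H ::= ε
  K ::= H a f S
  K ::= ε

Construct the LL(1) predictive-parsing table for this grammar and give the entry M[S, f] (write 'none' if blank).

S ::= ε

FIRST(S): from S::=d K f we get {d}; from S::=ε we get {ε}. So FIRST(S) = {ε, d}.
FIRST(H): from H::=ε we get {ε}. So FIRST(H) = {ε}.
FIRST(K): from K::=H a f S we get {a}; from K::=ε we get {ε}. So FIRST(K) = {ε, a}.
FOLLOW(S) includes $ since S is the start symbol.
FOLLOW(K): in S::=d K f, K is followed by f with FIRST {f}. Thus FOLLOW(K) = {f}.
FOLLOW(S): in K::=H a f S, the suffix after S is empty, so FOLLOW(S) ⊇ FOLLOW(K) = {f}. Thus FOLLOW(S) = {$, f}.
For S ::= d K f: FIRST(d K f) = {d}, so it goes in M[S, t] for t ∈ {d}.
For S ::= ε: FIRST(ε) = {ε}, so it goes in M[S, t] for t ∈ {}; since ε ∈ FIRST, also for every t ∈ FOLLOW(S) = {$, f}.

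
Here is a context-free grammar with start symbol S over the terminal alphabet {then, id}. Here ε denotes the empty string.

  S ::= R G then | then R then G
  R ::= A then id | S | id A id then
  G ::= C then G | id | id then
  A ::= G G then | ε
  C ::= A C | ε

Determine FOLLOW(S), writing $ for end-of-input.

FIRST(S): from S::=R G then we get {id, then}; from S::=then R then G we get {then}. So FIRST(S) = {id, then}.
FIRST(R): from R::=A then id we get {id, then}; from R::=S we get {id, then}; from R::=id A id then we get {id}. So FIRST(R) = {id, then}.
FIRST(G): from G::=C then G we get {id, then}; from G::=id we get {id}; from G::=id then we get {id}. So FIRST(G) = {id, then}.
FIRST(A): from A::=G G then we get {id, then}; from A::=ε we get {ε}. So FIRST(A) = {ε, id, then}.
FIRST(C): from C::=A C we get {ε, id, then}; from C::=ε we get {ε}. So FIRST(C) = {ε, id, then}.
FOLLOW(S) includes $ since S is the start symbol.
FOLLOW(R): in S::=R G then, R is followed by G then with FIRST {id, then}; in S::=then R then G, R is followed by then G with FIRST {then}. Thus FOLLOW(R) = {id, then}.
FOLLOW(S): in R::=S, the suffix after S is empty, so FOLLOW(S) ⊇ FOLLOW(R) = {id, then}. Thus FOLLOW(S) = {$, id, then}.
FOLLOW(G): in S::=R G then, G is followed by then with FIRST {then}; in S::=then R then G, the suffix after G is empty, so FOLLOW(G) ⊇ FOLLOW(S) = {$, id, then}; in G::=C then G, the suffix after G is empty (adds nothing new); in A::=G G then (occurrence 1), G is followed by G then with FIRST {id, then}; in A::=G G then (occurrence 2), G is followed by then with FIRST {then}. Thus FOLLOW(G) = {$, id, then}.
FOLLOW(C): in G::=C then G, C is followed by then G with FIRST {then}; in C::=A C, the suffix after C is empty (adds nothing new). Thus FOLLOW(C) = {then}.
FOLLOW(A): in R::=A then id, A is followed by then id with FIRST {then}; in R::=id A id then, A is followed by id then with FIRST {id}; in C::=A C, A is followed by C with FIRST {ε, id, then}; in C::=A C, the suffix after A is nullable, so FOLLOW(A) ⊇ FOLLOW(C) = {then}. Thus FOLLOW(A) = {id, then}.

{$, id, then}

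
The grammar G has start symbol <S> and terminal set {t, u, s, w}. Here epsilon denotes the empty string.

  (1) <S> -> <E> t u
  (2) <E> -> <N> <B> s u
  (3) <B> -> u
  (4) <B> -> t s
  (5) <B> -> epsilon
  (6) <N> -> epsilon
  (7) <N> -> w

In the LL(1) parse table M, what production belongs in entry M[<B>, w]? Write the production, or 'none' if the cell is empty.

none

FIRST(<B>): from <B>->u we get {u}; from <B>->t s we get {t}; from <B>->epsilon we get {epsilon}. So FIRST(<B>) = {epsilon, t, u}.
FIRST(<N>): from <N>->epsilon we get {epsilon}; from <N>->w we get {w}. So FIRST(<N>) = {epsilon, w}.
FIRST(<E>): from <E>-><N> <B> s u we get {s, t, u, w}. So FIRST(<E>) = {s, t, u, w}.
FIRST(<S>): from <S>-><E> t u we get {s, t, u, w}. So FIRST(<S>) = {s, t, u, w}.
FOLLOW(<S>) includes $ since <S> is the start symbol.
FOLLOW(<B>): in <E>-><N> <B> s u, <B> is followed by s u with FIRST {s}. Thus FOLLOW(<B>) = {s}.
For <B> -> u: FIRST(u) = {u}, so it goes in M[<B>, t] for t ∈ {u}.
For <B> -> t s: FIRST(t s) = {t}, so it goes in M[<B>, t] for t ∈ {t}.
For <B> -> epsilon: FIRST(epsilon) = {epsilon}, so it goes in M[<B>, t] for t ∈ {}; since epsilon ∈ FIRST, also for every t ∈ FOLLOW(<B>) = {s}.
None of these place a production in M[<B>, w].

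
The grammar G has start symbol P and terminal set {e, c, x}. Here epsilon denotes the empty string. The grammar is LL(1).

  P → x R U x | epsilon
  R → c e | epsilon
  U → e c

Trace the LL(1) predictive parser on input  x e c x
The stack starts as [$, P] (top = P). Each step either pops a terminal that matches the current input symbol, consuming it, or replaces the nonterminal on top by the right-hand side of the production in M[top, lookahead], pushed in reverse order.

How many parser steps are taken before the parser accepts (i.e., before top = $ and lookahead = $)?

     Stack      Input      Action
  1  $ P        x e c x $  expand P → x R U x
  2  $ x U R x  x e c x $  match x
  3  $ x U R    e c x $    expand R → epsilon
  4  $ x U      e c x $    expand U → e c
  5  $ x c e    e c x $    match e
  6  $ x c      c x $      match c
  7  $ x        x $        match x
Accept reached after 7 steps.

7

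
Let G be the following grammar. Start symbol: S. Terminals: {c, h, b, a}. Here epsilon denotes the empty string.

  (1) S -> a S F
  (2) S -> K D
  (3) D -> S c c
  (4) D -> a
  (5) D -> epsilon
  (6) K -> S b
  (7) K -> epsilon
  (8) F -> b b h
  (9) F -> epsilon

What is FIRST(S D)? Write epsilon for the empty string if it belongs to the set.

{epsilon, a, b, c}

FIRST(F): from F->b b h we get {b}; from F->epsilon we get {epsilon}. So FIRST(F) = {epsilon, b}.
FIRST(S): from S->a S F we get {a}; from S->K D we get {epsilon, a, b, c}. So FIRST(S) = {epsilon, a, b, c}.
FIRST(D): from D->S c c we get {a, b, c}; from D->a we get {a}; from D->epsilon we get {epsilon}. So FIRST(D) = {epsilon, a, b, c}.
FIRST(K): from K->S b we get {a, b, c}; from K->epsilon we get {epsilon}. So FIRST(K) = {epsilon, a, b, c}.
FIRST(S D): take FIRST of each symbol in turn, carrying on past any symbol whose FIRST contains epsilon; result {epsilon, a, b, c}.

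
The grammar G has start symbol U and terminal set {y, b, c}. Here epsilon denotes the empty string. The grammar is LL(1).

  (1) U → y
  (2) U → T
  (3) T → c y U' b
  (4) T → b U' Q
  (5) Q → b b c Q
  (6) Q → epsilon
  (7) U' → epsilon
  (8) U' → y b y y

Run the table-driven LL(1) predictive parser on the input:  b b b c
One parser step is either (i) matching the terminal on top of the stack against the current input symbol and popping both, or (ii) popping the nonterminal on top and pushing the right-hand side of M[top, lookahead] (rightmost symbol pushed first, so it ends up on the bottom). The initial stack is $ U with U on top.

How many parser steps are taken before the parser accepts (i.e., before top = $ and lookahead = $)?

9

     Stack      Input      Action
  1  $ U        b b b c $  expand U → T
  2  $ T        b b b c $  expand T → b U' Q
  3  $ Q U' b   b b b c $  match b
  4  $ Q U'     b b c $    expand U' → epsilon
  5  $ Q        b b c $    expand Q → b b c Q
  6  $ Q c b b  b b c $    match b
  7  $ Q c b    b c $      match b
  8  $ Q c      c $        match c
  9  $ Q        $          expand Q → epsilon
Accept reached after 9 steps.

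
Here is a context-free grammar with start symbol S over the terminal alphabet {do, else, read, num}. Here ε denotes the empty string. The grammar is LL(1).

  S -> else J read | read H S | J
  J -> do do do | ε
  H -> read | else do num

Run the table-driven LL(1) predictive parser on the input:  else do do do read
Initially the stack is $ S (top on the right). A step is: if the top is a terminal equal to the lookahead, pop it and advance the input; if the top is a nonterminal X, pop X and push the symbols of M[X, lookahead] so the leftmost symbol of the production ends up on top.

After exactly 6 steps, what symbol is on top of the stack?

read

step 1: stack=$ S  input=else do do do read $  — expand S -> else J read
step 2: stack=$ read J else  input=else do do do read $  — match else
step 3: stack=$ read J  input=do do do read $  — expand J -> do do do
step 4: stack=$ read do do do  input=do do do read $  — match do
step 5: stack=$ read do do  input=do do read $  — match do
step 6: stack=$ read do  input=do read $  — match do
Stack after step 6: $ read (top = read).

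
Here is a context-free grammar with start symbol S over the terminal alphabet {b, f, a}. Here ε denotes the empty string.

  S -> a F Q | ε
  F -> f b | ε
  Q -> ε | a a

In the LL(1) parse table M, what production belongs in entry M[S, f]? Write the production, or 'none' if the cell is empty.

none

FIRST(S): from S->a F Q we get {a}; from S->ε we get {ε}. So FIRST(S) = {ε, a}.
FIRST(F): from F->f b we get {f}; from F->ε we get {ε}. So FIRST(F) = {ε, f}.
FIRST(Q): from Q->ε we get {ε}; from Q->a a we get {a}. So FIRST(Q) = {ε, a}.
FOLLOW(S) includes $ since S is the start symbol.
FOLLOW(S): S appears on no right-hand side. Thus FOLLOW(S) = {$}.
For S -> a F Q: FIRST(a F Q) = {a}, so it goes in M[S, t] for t ∈ {a}.
For S -> ε: FIRST(ε) = {ε}, so it goes in M[S, t] for t ∈ {}; since ε ∈ FIRST, also for every t ∈ FOLLOW(S) = {$}.
None of these place a production in M[S, f].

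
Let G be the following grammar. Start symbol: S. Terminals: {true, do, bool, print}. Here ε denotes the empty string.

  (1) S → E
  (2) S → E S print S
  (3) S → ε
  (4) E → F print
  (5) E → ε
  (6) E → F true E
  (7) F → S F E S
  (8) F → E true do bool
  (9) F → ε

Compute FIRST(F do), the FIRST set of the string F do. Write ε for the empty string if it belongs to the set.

{do, print, true}

FIRST(S) = {ε, print, true}  (via E, E S print S)
FIRST(E) = {ε, print, true}  (via F print, F true E)
FIRST(F) = {ε, print, true}  (via S F E S, E true do bool)
FIRST(F do): take FIRST of each symbol in turn, carrying on past any symbol whose FIRST contains ε; result {do, print, true}.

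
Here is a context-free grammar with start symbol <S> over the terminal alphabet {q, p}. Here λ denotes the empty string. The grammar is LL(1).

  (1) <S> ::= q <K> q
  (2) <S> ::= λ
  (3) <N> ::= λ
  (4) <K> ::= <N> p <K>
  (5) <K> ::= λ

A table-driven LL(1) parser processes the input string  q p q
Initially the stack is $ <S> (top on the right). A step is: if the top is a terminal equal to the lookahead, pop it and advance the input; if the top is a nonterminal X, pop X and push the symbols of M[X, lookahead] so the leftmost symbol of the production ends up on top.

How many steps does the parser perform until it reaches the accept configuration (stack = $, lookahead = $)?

7

     Stack          Input    Action
  1  $ <S>          q p q $  expand <S> ::= q <K> q
  2  $ q <K> q      q p q $  match q
  3  $ q <K>        p q $    expand <K> ::= <N> p <K>
  4  $ q <K> p <N>  p q $    expand <N> ::= λ
  5  $ q <K> p      p q $    match p
  6  $ q <K>        q $      expand <K> ::= λ
  7  $ q            q $      match q
Accept reached after 7 steps.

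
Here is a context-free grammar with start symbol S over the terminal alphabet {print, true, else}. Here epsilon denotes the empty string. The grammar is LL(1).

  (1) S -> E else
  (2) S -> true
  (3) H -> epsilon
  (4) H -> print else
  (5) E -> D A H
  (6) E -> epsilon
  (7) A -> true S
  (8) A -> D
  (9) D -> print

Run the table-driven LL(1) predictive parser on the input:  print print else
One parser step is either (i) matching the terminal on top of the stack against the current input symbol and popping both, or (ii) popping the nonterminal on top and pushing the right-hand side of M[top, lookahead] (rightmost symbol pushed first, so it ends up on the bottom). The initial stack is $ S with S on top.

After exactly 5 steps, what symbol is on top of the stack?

D

     Stack             Input               Action
  1  $ S               print print else $  expand S -> E else
  2  $ else E          print print else $  expand E -> D A H
  3  $ else H A D      print print else $  expand D -> print
  4  $ else H A print  print print else $  match print
  5  $ else H A        print else $        expand A -> D
Stack after step 5: $ else H D (top = D).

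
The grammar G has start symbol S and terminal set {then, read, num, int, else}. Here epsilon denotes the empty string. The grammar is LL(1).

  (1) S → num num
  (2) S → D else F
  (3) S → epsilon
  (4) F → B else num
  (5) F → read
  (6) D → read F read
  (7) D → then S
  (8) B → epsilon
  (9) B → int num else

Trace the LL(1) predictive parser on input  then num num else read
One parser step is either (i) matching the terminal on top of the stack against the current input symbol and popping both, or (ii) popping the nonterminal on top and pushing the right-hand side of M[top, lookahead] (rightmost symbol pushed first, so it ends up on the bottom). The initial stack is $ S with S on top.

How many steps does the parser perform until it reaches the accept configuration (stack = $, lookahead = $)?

step 1: stack=$ S  input=then num num else read $  — expand S → D else F
step 2: stack=$ F else D  input=then num num else read $  — expand D → then S
step 3: stack=$ F else S then  input=then num num else read $  — match then
step 4: stack=$ F else S  input=num num else read $  — expand S → num num
step 5: stack=$ F else num num  input=num num else read $  — match num
step 6: stack=$ F else num  input=num else read $  — match num
step 7: stack=$ F else  input=else read $  — match else
step 8: stack=$ F  input=read $  — expand F → read
step 9: stack=$ read  input=read $  — match read
Accept reached after 9 steps.

9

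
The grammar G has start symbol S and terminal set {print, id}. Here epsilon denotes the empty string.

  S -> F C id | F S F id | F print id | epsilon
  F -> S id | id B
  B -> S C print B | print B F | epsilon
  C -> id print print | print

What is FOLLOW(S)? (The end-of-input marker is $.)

FIRST(C): from C->id print print we get {id}; from C->print we get {print}. So FIRST(C) = {id, print}.
FIRST(S): from S->F C id we get {id}; from S->F S F id we get {id}; from S->F print id we get {id}; from S->epsilon we get {epsilon}. So FIRST(S) = {epsilon, id}.
FIRST(F): from F->S id we get {id}; from F->id B we get {id}. So FIRST(F) = {id}.
FIRST(B): from B->S C print B we get {id, print}; from B->print B F we get {print}; from B->epsilon we get {epsilon}. So FIRST(B) = {epsilon, id, print}.
FOLLOW(S) includes $ since S is the start symbol.
FOLLOW(S): in S->F S F id, S is followed by F id with FIRST {id}; in F->S id, S is followed by id with FIRST {id}; in B->S C print B, S is followed by C print B with FIRST {id, print}. Thus FOLLOW(S) = {$, id, print}.
FOLLOW(C): in S->F C id, C is followed by id with FIRST {id}; in B->S C print B, C is followed by print B with FIRST {print}. Thus FOLLOW(C) = {id, print}.
FOLLOW(F): in S->F C id, F is followed by C id with FIRST {id, print}; in S->F S F id (occurrence 1), F is followed by S F id with FIRST {id}; in S->F S F id (occurrence 2), F is followed by id with FIRST {id}; in S->F print id, F is followed by print id with FIRST {print}; in B->print B F, the suffix after F is empty, so FOLLOW(F) ⊇ FOLLOW(B) = {id, print}. Thus FOLLOW(F) = {id, print}.
FOLLOW(B): in F->id B, the suffix after B is empty, so FOLLOW(B) ⊇ FOLLOW(F) = {id, print}; in B->S C print B, the suffix after B is empty (adds nothing new); in B->print B F, B is followed by F with FIRST {id}. Thus FOLLOW(B) = {id, print}.

{$, id, print}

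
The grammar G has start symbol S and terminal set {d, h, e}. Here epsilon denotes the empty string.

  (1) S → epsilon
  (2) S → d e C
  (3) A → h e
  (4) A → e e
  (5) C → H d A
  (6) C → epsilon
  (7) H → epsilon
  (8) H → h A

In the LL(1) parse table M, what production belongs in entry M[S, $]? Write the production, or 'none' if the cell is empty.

S → epsilon

FIRST(S) = {epsilon, d}
FIRST(A) = {e, h}
FIRST(H) = {epsilon, h}
FIRST(C) = {epsilon, d, h}  (via H d A)
FOLLOW(S) includes $ since S is the start symbol.
FOLLOW(S): S appears on no right-hand side. Thus FOLLOW(S) = {$}.
For S → epsilon: FIRST(epsilon) = {epsilon}, so it goes in M[S, t] for t ∈ {}; since epsilon ∈ FIRST, also for every t ∈ FOLLOW(S) = {$}.
For S → d e C: FIRST(d e C) = {d}, so it goes in M[S, t] for t ∈ {d}.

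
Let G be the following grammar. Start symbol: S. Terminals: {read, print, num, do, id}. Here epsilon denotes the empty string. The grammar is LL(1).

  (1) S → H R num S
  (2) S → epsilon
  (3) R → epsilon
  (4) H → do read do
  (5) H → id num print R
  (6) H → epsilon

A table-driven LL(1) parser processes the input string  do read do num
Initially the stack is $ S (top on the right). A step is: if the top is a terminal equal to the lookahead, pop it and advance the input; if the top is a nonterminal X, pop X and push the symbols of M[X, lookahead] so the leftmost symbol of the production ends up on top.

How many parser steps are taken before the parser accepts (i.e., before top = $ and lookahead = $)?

     Stack                 Input             Action
  1  $ S                   do read do num $  expand S → H R num S
  2  $ S num R H           do read do num $  expand H → do read do
  3  $ S num R do read do  do read do num $  match do
  4  $ S num R do read     read do num $     match read
  5  $ S num R do          do num $          match do
  6  $ S num R             num $             expand R → epsilon
  7  $ S num               num $             match num
  8  $ S                   $                 expand S → epsilon
Accept reached after 8 steps.

8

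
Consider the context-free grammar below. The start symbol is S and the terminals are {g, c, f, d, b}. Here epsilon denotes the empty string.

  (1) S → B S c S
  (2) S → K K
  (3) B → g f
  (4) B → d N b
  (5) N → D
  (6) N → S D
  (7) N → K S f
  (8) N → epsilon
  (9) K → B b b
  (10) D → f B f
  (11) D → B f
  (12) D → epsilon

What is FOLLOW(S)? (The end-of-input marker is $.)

FIRST(B): from B→g f we get {g}; from B→d N b we get {d}. So FIRST(B) = {d, g}.
FIRST(K): from K→B b b we get {d, g}. So FIRST(K) = {d, g}.
FIRST(D): from D→f B f we get {f}; from D→B f we get {d, g}; from D→epsilon we get {epsilon}. So FIRST(D) = {epsilon, d, f, g}.
FIRST(S): from S→B S c S we get {d, g}; from S→K K we get {d, g}. So FIRST(S) = {d, g}.
FIRST(N): from N→D we get {epsilon, d, f, g}; from N→S D we get {d, g}; from N→K S f we get {d, g}; from N→epsilon we get {epsilon}. So FIRST(N) = {epsilon, d, f, g}.
FOLLOW(S) includes $ since S is the start symbol.
FOLLOW(B): in S→B S c S, B is followed by S c S with FIRST {d, g}; in K→B b b, B is followed by b b with FIRST {b}; in D→f B f, B is followed by f with FIRST {f}; in D→B f, B is followed by f with FIRST {f}. Thus FOLLOW(B) = {b, d, f, g}.
FOLLOW(N): in B→d N b, N is followed by b with FIRST {b}. Thus FOLLOW(N) = {b}.
FOLLOW(S): in S→B S c S (occurrence 1), S is followed by c S with FIRST {c}; in S→B S c S (occurrence 2), the suffix after S is empty (adds nothing new); in N→S D, S is followed by D with FIRST {epsilon, d, f, g}; in N→S D, the suffix after S is nullable, so FOLLOW(S) ⊇ FOLLOW(N) = {b}; in N→K S f, S is followed by f with FIRST {f}. Thus FOLLOW(S) = {$, b, c, d, f, g}.
FOLLOW(K): in S→K K (occurrence 1), K is followed by K with FIRST {d, g}; in S→K K (occurrence 2), the suffix after K is empty, so FOLLOW(K) ⊇ FOLLOW(S) = {$, b, c, d, f, g}; in N→K S f, K is followed by S f with FIRST {d, g}. Thus FOLLOW(K) = {$, b, c, d, f, g}.
FOLLOW(D): in N→D, the suffix after D is empty, so FOLLOW(D) ⊇ FOLLOW(N) = {b}; in N→S D, the suffix after D is empty, so FOLLOW(D) ⊇ FOLLOW(N) = {b}. Thus FOLLOW(D) = {b}.

{$, b, c, d, f, g}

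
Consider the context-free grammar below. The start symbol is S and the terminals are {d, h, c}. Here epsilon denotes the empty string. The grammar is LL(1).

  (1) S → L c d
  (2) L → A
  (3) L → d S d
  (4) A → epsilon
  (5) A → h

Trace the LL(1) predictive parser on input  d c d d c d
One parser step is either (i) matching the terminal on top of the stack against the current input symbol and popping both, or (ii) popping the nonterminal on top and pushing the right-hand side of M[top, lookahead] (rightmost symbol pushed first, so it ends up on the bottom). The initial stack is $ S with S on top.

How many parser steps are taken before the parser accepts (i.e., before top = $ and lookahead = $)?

step 1: stack=$ S  input=d c d d c d $  — expand S → L c d
step 2: stack=$ d c L  input=d c d d c d $  — expand L → d S d
step 3: stack=$ d c d S d  input=d c d d c d $  — match d
step 4: stack=$ d c d S  input=c d d c d $  — expand S → L c d
step 5: stack=$ d c d d c L  input=c d d c d $  — expand L → A
step 6: stack=$ d c d d c A  input=c d d c d $  — expand A → epsilon
step 7: stack=$ d c d d c  input=c d d c d $  — match c
step 8: stack=$ d c d d  input=d d c d $  — match d
step 9: stack=$ d c d  input=d c d $  — match d
step 10: stack=$ d c  input=c d $  — match c
step 11: stack=$ d  input=d $  — match d
Accept reached after 11 steps.

11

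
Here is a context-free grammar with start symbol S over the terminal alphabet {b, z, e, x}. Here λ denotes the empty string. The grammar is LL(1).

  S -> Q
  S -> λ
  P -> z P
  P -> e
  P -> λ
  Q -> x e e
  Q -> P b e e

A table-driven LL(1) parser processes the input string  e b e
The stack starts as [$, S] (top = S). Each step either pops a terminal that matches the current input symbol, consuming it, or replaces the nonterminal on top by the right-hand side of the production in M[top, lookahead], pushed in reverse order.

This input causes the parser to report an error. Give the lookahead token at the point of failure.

$

step 1: stack=$ S  input=e b e $  — expand S -> Q
step 2: stack=$ Q  input=e b e $  — expand Q -> P b e e
step 3: stack=$ e e b P  input=e b e $  — expand P -> e
step 4: stack=$ e e b e  input=e b e $  — match e
step 5: stack=$ e e b  input=b e $  — match b
step 6: stack=$ e e  input=e $  — match e
step 7: stack=$ e  input=$  — error: top is terminal e but lookahead is $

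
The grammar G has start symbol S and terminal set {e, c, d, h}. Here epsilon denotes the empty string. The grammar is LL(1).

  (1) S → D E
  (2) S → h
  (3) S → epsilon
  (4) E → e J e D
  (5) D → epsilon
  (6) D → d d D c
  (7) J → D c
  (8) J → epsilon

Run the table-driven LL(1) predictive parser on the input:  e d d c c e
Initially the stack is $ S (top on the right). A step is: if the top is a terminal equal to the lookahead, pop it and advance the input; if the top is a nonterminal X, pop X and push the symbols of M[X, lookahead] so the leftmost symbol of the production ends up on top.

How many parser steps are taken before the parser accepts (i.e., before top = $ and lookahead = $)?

13

      Stack            Input          Action
   1  $ S              e d d c c e $  expand S → D E
   2  $ E D            e d d c c e $  expand D → epsilon
   3  $ E              e d d c c e $  expand E → e J e D
   4  $ D e J e        e d d c c e $  match e
   5  $ D e J          d d c c e $    expand J → D c
   6  $ D e c D        d d c c e $    expand D → d d D c
   7  $ D e c c D d d  d d c c e $    match d
   8  $ D e c c D d    d c c e $      match d
   9  $ D e c c D      c c e $        expand D → epsilon
  10  $ D e c c        c c e $        match c
  11  $ D e c          c e $          match c
  12  $ D e            e $            match e
  13  $ D              $              expand D → epsilon
Accept reached after 13 steps.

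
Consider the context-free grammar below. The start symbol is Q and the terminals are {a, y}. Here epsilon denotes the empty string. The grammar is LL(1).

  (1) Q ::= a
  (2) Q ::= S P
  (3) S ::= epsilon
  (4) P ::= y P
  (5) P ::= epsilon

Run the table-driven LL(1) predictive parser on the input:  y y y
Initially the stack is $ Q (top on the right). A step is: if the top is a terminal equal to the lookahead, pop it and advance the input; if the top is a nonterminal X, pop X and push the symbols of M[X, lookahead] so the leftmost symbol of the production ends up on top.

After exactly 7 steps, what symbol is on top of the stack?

     Stack  Input    Action
  1  $ Q    y y y $  expand Q ::= S P
  2  $ P S  y y y $  expand S ::= epsilon
  3  $ P    y y y $  expand P ::= y P
  4  $ P y  y y y $  match y
  5  $ P    y y $    expand P ::= y P
  6  $ P y  y y $    match y
  7  $ P    y $      expand P ::= y P
Stack after step 7: $ P y (top = y).

y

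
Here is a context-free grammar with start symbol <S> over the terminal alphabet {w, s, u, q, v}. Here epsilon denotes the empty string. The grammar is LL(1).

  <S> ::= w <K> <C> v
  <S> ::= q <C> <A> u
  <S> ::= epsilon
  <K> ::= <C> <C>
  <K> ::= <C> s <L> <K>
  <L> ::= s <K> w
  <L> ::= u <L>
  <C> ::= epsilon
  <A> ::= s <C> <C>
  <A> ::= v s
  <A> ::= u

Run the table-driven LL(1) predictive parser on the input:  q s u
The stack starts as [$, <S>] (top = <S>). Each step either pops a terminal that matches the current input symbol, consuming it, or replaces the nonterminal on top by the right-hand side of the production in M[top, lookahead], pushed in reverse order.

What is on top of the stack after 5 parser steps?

     Stack          Input    Action
  1  $ <S>          q s u $  expand <S> ::= q <C> <A> u
  2  $ u <A> <C> q  q s u $  match q
  3  $ u <A> <C>    s u $    expand <C> ::= epsilon
  4  $ u <A>        s u $    expand <A> ::= s <C> <C>
  5  $ u <C> <C> s  s u $    match s
Stack after step 5: $ u <C> <C> (top = <C>).

<C>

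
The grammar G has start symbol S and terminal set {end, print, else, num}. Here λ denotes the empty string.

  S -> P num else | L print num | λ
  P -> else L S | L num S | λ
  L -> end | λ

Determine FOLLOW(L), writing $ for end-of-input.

{else, end, num, print}

FIRST(L): from L->end we get {end}; from L->λ we get {λ}. So FIRST(L) = {λ, end}.
FIRST(P): from P->else L S we get {else}; from P->L num S we get {end, num}; from P->λ we get {λ}. So FIRST(P) = {λ, else, end, num}.
FIRST(S): from S->P num else we get {else, end, num}; from S->L print num we get {end, print}; from S->λ we get {λ}. So FIRST(S) = {λ, else, end, num, print}.
FOLLOW(S) includes $ since S is the start symbol.
FOLLOW(P): in S->P num else, P is followed by num else with FIRST {num}. Thus FOLLOW(P) = {num}.
FOLLOW(S): in P->else L S, the suffix after S is empty, so FOLLOW(S) ⊇ FOLLOW(P) = {num}; in P->L num S, the suffix after S is empty, so FOLLOW(S) ⊇ FOLLOW(P) = {num}. Thus FOLLOW(S) = {$, num}.
FOLLOW(L): in S->L print num, L is followed by print num with FIRST {print}; in P->else L S, L is followed by S with FIRST {λ, else, end, num, print}; in P->else L S, the suffix after L is nullable, so FOLLOW(L) ⊇ FOLLOW(P) = {num}; in P->L num S, L is followed by num S with FIRST {num}. Thus FOLLOW(L) = {else, end, num, print}.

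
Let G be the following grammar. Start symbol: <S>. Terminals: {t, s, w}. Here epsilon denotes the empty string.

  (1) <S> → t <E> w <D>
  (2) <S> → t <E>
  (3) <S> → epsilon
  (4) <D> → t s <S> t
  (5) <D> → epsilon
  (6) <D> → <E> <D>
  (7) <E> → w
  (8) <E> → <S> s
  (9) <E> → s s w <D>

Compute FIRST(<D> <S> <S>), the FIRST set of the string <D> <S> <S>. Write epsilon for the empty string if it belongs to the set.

FIRST(<S>) = {epsilon, t}
FIRST(<E>) = {s, t, w}  (via <S> s)
FIRST(<D>) = {epsilon, s, t, w}  (via <E> <D>)
FIRST(<D> <S> <S>): take FIRST of each symbol in turn, carrying on past any symbol whose FIRST contains epsilon; result {epsilon, s, t, w}.

{epsilon, s, t, w}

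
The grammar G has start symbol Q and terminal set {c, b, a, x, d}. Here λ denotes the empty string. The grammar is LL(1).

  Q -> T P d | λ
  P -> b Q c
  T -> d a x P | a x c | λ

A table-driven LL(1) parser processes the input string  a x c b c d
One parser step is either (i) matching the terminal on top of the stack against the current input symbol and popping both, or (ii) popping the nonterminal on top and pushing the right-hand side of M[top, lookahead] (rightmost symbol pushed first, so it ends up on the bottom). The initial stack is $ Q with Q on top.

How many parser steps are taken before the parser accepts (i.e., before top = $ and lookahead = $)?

      Stack        Input          Action
   1  $ Q          a x c b c d $  expand Q -> T P d
   2  $ d P T      a x c b c d $  expand T -> a x c
   3  $ d P c x a  a x c b c d $  match a
   4  $ d P c x    x c b c d $    match x
   5  $ d P c      c b c d $      match c
   6  $ d P        b c d $        expand P -> b Q c
   7  $ d c Q b    b c d $        match b
   8  $ d c Q      c d $          expand Q -> λ
   9  $ d c        c d $          match c
  10  $ d          d $            match d
Accept reached after 10 steps.

10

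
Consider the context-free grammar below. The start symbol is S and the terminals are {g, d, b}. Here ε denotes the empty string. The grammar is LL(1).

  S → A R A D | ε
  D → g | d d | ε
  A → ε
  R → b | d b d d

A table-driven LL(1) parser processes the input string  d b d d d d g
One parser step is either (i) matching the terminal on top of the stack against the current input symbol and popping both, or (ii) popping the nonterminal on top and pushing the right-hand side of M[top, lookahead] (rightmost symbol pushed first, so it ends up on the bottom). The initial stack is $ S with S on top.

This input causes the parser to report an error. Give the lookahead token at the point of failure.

step 1: stack=$ S  input=d b d d d d g $  — expand S → A R A D
step 2: stack=$ D A R A  input=d b d d d d g $  — expand A → ε
step 3: stack=$ D A R  input=d b d d d d g $  — expand R → d b d d
step 4: stack=$ D A d d b d  input=d b d d d d g $  — match d
step 5: stack=$ D A d d b  input=b d d d d g $  — match b
step 6: stack=$ D A d d  input=d d d d g $  — match d
step 7: stack=$ D A d  input=d d d g $  — match d
step 8: stack=$ D A  input=d d g $  — expand A → ε
step 9: stack=$ D  input=d d g $  — expand D → d d
step 10: stack=$ d d  input=d d g $  — match d
step 11: stack=$ d  input=d g $  — match d
step 12: stack=$  input=g $  — error: stack empty but input remains

g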